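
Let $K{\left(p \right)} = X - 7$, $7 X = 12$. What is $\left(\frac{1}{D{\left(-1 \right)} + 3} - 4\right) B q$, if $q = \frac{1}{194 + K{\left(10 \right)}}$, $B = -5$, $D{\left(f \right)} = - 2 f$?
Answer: $\frac{133}{1321} \approx 0.10068$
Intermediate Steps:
$X = \frac{12}{7}$ ($X = \frac{1}{7} \cdot 12 = \frac{12}{7} \approx 1.7143$)
$K{\left(p \right)} = - \frac{37}{7}$ ($K{\left(p \right)} = \frac{12}{7} - 7 = - \frac{37}{7}$)
$q = \frac{7}{1321}$ ($q = \frac{1}{194 - \frac{37}{7}} = \frac{1}{\frac{1321}{7}} = \frac{7}{1321} \approx 0.005299$)
$\left(\frac{1}{D{\left(-1 \right)} + 3} - 4\right) B q = \left(\frac{1}{\left(-2\right) \left(-1\right) + 3} - 4\right) \left(-5\right) \frac{7}{1321} = \left(\frac{1}{2 + 3} - 4\right) \left(-5\right) \frac{7}{1321} = \left(\frac{1}{5} - 4\right) \left(-5\right) \frac{7}{1321} = \left(- \frac{19}{5}\right) \left(-5\right) \frac{7}{1321} = 19 \cdot \frac{7}{1321} = \frac{133}{1321}$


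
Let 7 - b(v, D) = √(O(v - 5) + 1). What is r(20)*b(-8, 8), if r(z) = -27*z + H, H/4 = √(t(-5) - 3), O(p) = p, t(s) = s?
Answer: -4*(7 - 2*I*√3)*(135 - 2*I*√2) ≈ -3740.8 + 1949.8*I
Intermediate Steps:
b(v, D) = 7 - √(-4 + v) (b(v, D) = 7 - √((v - 5) + 1) = 7 - √((-5 + v) + 1) = 7 - √(-4 + v))
H = 8*I*√2 (H = 4*√(-5 - 3) = 4*√(-8) = 4*(2*I*√2) = 8*I*√2 ≈ 11.314*I)
r(z) = -27*z + 8*I*√2
r(20)*b(-8, 8) = (-27*20 + 8*I*√2)*(7 - √(-4 - 8)) = (-540 + 8*I*√2)*(7 - √(-12)) = (-540 + 8*I*√2)*(7 - 2*I*√3)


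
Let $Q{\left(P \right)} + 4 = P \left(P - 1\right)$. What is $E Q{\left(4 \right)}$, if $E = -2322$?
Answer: $-18576$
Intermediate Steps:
$Q{\left(P \right)} = -4 + P \left(-1 + P\right)$ ($Q{\left(P \right)} = -4 + P \left(P - 1\right) = -4 + P \left(-1 + P\right)$)
$E Q{\left(4 \right)} = - 2322 \left(-4 + 4^{2} - 4\right) = - 2322 \left(-4 + 16 - 4\right) = \left(-2322\right) 8 = -18576$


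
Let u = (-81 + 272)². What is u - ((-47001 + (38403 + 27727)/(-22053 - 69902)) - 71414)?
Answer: 2848705562/18391 ≈ 1.5490e+5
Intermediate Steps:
u = 36481 (u = 191² = 36481)
u - ((-47001 + (38403 + 27727)/(-22053 - 69902)) - 71414) = 36481 - ((-47001 + (38403 + 27727)/(-22053 - 69902)) - 71414) = 36481 - ((-47001 + 66130/(-91955)) - 71414) = 36481 - ((-47001 + 66130*(-1/91955)) - 71414) = 36481 - ((-47001 - 13226/18391) - 71414) = 36481 - (-864408617/18391 - 71414) = 36481 - 1*(-2177783491/18391) = 36481 + 2177783491/18391 = 2848705562/18391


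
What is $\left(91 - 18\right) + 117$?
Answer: $190$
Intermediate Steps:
$\left(91 - 18\right) + 117 = 73 + 117 = 190$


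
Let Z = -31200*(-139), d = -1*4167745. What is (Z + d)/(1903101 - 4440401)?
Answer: -33811/507460 ≈ -0.066628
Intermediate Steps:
d = -4167745
Z = 4336800
(Z + d)/(1903101 - 4440401) = (4336800 - 4167745)/(1903101 - 4440401) = 169055/(-2537300) = 169055*(-1/2537300) = -33811/507460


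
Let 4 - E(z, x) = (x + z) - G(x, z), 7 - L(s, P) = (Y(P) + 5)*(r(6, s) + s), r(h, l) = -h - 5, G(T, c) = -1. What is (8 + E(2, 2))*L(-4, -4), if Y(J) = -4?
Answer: 154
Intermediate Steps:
r(h, l) = -5 - h
L(s, P) = 18 - s (L(s, P) = 7 - (-4 + 5)*((-5 - 1*6) + s) = 7 - ((-5 - 6) + s) = 7 - (-11 + s) = 7 + (11 - s) = 18 - s)
E(z, x) = 3 - x - z (E(z, x) = 4 - ((x + z) - 1*(-1)) = 4 - ((x + z) + 1) = 4 - (1 + x + z) = 4 + (-1 - x - z) = 3 - x - z)
(8 + E(2, 2))*L(-4, -4) = (8 + (3 - 1*2 - 1*2))*(18 - 1*(-4)) = (8 + (3 - 2 - 2))*(18 + 4) = (8 - 1)*22 = 7*22 = 154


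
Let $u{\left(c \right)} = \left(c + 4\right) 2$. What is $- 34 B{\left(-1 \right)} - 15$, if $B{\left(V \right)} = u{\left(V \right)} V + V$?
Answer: $223$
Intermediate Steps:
$u{\left(c \right)} = 8 + 2 c$ ($u{\left(c \right)} = \left(4 + c\right) 2 = 8 + 2 c$)
$B{\left(V \right)} = V + V \left(8 + 2 V\right)$ ($B{\left(V \right)} = \left(8 + 2 V\right) V + V = V \left(8 + 2 V\right) + V = V + V \left(8 + 2 V\right)$)
$- 34 B{\left(-1 \right)} - 15 = - 34 \left(- (9 + 2 \left(-1\right))\right) - 15 = - 34 \left(- (9 - 2)\right) - 15 = - 34 \left(\left(-1\right) 7\right) - 15 = \left(-34\right) \left(-7\right) - 15 = 238 - 15 = 223$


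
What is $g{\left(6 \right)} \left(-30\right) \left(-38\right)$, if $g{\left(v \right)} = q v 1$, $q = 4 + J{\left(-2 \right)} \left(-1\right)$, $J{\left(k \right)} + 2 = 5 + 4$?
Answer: $-20520$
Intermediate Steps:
$J{\left(k \right)} = 7$ ($J{\left(k \right)} = -2 + \left(5 + 4\right) = -2 + 9 = 7$)
$q = -3$ ($q = 4 + 7 \left(-1\right) = 4 - 7 = -3$)
$g{\left(v \right)} = - 3 v$ ($g{\left(v \right)} = - 3 v 1 = - 3 v$)
$g{\left(6 \right)} \left(-30\right) \left(-38\right) = \left(-3\right) 6 \left(-30\right) \left(-38\right) = \left(-18\right) \left(-30\right) \left(-38\right) = 540 \left(-38\right) = -20520$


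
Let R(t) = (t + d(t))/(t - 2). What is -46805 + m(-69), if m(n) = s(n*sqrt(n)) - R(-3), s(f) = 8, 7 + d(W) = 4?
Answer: -233991/5 ≈ -46798.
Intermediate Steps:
d(W) = -3 (d(W) = -7 + 4 = -3)
R(t) = (-3 + t)/(-2 + t) (R(t) = (t - 3)/(t - 2) = (-3 + t)/(-2 + t))
m(n) = 34/5 (m(n) = 8 - (-3 - 3)/(-2 - 3) = 8 - (-6)/(-5) = 8 - (-1)*(-6)/5 = 8 - 1*6/5 = 8 - 6/5 = 34/5)
-46805 + m(-69) = -46805 + 34/5 = -233991/5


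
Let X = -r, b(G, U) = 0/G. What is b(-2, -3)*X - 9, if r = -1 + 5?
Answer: -9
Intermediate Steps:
b(G, U) = 0
r = 4
X = -4 (X = -1*4 = -4)
b(-2, -3)*X - 9 = 0*(-4) - 9 = 0 - 9 = -9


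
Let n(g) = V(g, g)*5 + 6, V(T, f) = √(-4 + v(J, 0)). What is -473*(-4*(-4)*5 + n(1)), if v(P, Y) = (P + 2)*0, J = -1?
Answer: -40678 - 4730*I ≈ -40678.0 - 4730.0*I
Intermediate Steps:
v(P, Y) = 0 (v(P, Y) = (2 + P)*0 = 0)
V(T, f) = 2*I (V(T, f) = √(-4 + 0) = √(-4) = 2*I)
n(g) = 6 + 10*I (n(g) = (2*I)*5 + 6 = 10*I + 6 = 6 + 10*I)
-473*(-4*(-4)*5 + n(1)) = -473*(-4*(-4)*5 + (6 + 10*I)) = -473*(16*5 + (6 + 10*I)) = -473*(80 + (6 + 10*I)) = -473*(86 + 10*I) = -40678 - 4730*I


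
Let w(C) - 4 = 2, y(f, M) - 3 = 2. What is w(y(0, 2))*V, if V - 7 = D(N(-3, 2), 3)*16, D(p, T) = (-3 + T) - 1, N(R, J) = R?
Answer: -54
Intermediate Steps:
D(p, T) = -4 + T
y(f, M) = 5 (y(f, M) = 3 + 2 = 5)
w(C) = 6 (w(C) = 4 + 2 = 6)
V = -9 (V = 7 + (-4 + 3)*16 = 7 - 1*16 = 7 - 16 = -9)
w(y(0, 2))*V = 6*(-9) = -54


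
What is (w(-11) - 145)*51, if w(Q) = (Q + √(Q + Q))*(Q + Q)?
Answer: 4947 - 1122*I*√22 ≈ 4947.0 - 5262.6*I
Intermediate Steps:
w(Q) = 2*Q*(Q + √2*√Q) (w(Q) = (Q + √(2*Q))*(2*Q) = (Q + √2*√Q)*(2*Q) = 2*Q*(Q + √2*√Q))
(w(-11) - 145)*51 = ((2*(-11)² + 2*√2*(-11)^(3/2)) - 145)*51 = ((2*121 + 2*√2*(-11*I*√11)) - 145)*51 = ((242 - 22*I*√22) - 145)*51 = (97 - 22*I*√22)*51 = 4947 - 1122*I*√22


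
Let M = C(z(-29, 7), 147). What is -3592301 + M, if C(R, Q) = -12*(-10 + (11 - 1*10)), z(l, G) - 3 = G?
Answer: -3592193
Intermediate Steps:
z(l, G) = 3 + G
C(R, Q) = 108 (C(R, Q) = -12*(-10 + (11 - 10)) = -12*(-10 + 1) = -12*(-9) = 108)
M = 108
-3592301 + M = -3592301 + 108 = -3592193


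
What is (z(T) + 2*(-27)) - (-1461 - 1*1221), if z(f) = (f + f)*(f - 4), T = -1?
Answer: 2638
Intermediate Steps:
z(f) = 2*f*(-4 + f) (z(f) = (2*f)*(-4 + f) = 2*f*(-4 + f))
(z(T) + 2*(-27)) - (-1461 - 1*1221) = (2*(-1)*(-4 - 1) + 2*(-27)) - (-1461 - 1*1221) = (2*(-1)*(-5) - 54) - (-1461 - 1221) = (10 - 54) - 1*(-2682) = -44 + 2682 = 2638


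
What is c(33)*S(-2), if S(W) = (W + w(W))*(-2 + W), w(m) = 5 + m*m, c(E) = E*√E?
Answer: -924*√33 ≈ -5308.0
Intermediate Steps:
c(E) = E^(3/2)
w(m) = 5 + m²
S(W) = (-2 + W)*(5 + W + W²) (S(W) = (W + (5 + W²))*(-2 + W) = (5 + W + W²)*(-2 + W) = (-2 + W)*(5 + W + W²))
c(33)*S(-2) = 33^(3/2)*(-10 + (-2)³ - 1*(-2)² + 3*(-2)) = (33*√33)*(-10 - 8 - 1*4 - 6) = (33*√33)*(-10 - 8 - 4 - 6) = (33*√33)*(-28) = -924*√33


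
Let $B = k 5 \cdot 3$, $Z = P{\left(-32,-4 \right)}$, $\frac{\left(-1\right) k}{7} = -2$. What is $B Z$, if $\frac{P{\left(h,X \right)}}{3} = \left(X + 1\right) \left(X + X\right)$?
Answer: $15120$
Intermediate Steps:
$k = 14$ ($k = \left(-7\right) \left(-2\right) = 14$)
$P{\left(h,X \right)} = 6 X \left(1 + X\right)$ ($P{\left(h,X \right)} = 3 \left(X + 1\right) \left(X + X\right) = 3 \left(1 + X\right) 2 X = 3 \cdot 2 X \left(1 + X\right) = 6 X \left(1 + X\right)$)
$Z = 72$ ($Z = 6 \left(-4\right) \left(1 - 4\right) = 6 \left(-4\right) \left(-3\right) = 72$)
$B = 210$ ($B = 14 \cdot 5 \cdot 3 = 70 \cdot 3 = 210$)
$B Z = 210 \cdot 72 = 15120$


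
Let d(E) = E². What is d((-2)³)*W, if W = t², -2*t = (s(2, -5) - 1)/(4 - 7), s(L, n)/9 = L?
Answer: 4624/9 ≈ 513.78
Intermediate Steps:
s(L, n) = 9*L
t = 17/6 (t = -(9*2 - 1)/(2*(4 - 7)) = -(18 - 1)/(2*(-3)) = -17*(-1)/(2*3) = -½*(-17/3) = 17/6 ≈ 2.8333)
W = 289/36 (W = (17/6)² = 289/36 ≈ 8.0278)
d((-2)³)*W = ((-2)³)²*(289/36) = (-8)²*(289/36) = 64*(289/36) = 4624/9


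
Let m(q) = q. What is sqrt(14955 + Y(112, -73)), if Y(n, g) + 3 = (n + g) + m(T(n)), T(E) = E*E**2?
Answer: sqrt(1419919) ≈ 1191.6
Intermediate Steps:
T(E) = E**3
Y(n, g) = -3 + g + n + n**3 (Y(n, g) = -3 + ((n + g) + n**3) = -3 + ((g + n) + n**3) = -3 + (g + n + n**3) = -3 + g + n + n**3)
sqrt(14955 + Y(112, -73)) = sqrt(14955 + (-3 - 73 + 112 + 112**3)) = sqrt(14955 + (-3 - 73 + 112 + 1404928)) = sqrt(14955 + 1404964) = sqrt(1419919)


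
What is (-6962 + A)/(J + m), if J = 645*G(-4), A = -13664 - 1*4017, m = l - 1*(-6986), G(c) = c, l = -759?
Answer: -24643/3647 ≈ -6.7571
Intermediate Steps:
m = 6227 (m = -759 - 1*(-6986) = -759 + 6986 = 6227)
A = -17681 (A = -13664 - 4017 = -17681)
J = -2580 (J = 645*(-4) = -2580)
(-6962 + A)/(J + m) = (-6962 - 17681)/(-2580 + 6227) = -24643/3647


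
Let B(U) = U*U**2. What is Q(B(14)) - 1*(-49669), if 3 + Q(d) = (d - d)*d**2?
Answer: 49666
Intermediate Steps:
B(U) = U**3
Q(d) = -3 (Q(d) = -3 + (d - d)*d**2 = -3 + 0*d**2 = -3 + 0 = -3)
Q(B(14)) - 1*(-49669) = -3 - 1*(-49669) = -3 + 49669 = 49666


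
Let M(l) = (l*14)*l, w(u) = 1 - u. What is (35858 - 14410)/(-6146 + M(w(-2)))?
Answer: -766/215 ≈ -3.5628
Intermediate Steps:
M(l) = 14*l**2 (M(l) = (14*l)*l = 14*l**2)
(35858 - 14410)/(-6146 + M(w(-2))) = (35858 - 14410)/(-6146 + 14*(1 - 1*(-2))**2) = 21448/(-6146 + 14*(1 + 2)**2) = 21448/(-6146 + 14*3**2) = 21448/(-6146 + 14*9) = 21448/(-6146 + 126) = 21448/(-6020) = 21448*(-1/6020) = -766/215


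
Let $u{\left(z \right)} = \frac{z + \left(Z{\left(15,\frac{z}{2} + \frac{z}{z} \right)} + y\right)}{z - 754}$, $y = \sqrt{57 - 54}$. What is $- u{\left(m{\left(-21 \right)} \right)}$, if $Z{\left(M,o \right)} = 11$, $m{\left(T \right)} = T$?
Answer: $- \frac{2}{155} + \frac{\sqrt{3}}{775} \approx -0.010668$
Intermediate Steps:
$y = \sqrt{3} \approx 1.732$
$u{\left(z \right)} = \frac{11 + z + \sqrt{3}}{-754 + z}$ ($u{\left(z \right)} = \frac{z + \left(11 + \sqrt{3}\right)}{z - 754} = \frac{11 + z + \sqrt{3}}{-754 + z}$)
$- u{\left(m{\left(-21 \right)} \right)} = - \frac{11 - 21 + \sqrt{3}}{-754 - 21} = - \frac{-10 + \sqrt{3}}{-775} = - \frac{\left(-1\right) \left(-10 + \sqrt{3}\right)}{775} = - (\frac{2}{155} - \frac{\sqrt{3}}{775}) = - \frac{2}{155} + \frac{\sqrt{3}}{775}$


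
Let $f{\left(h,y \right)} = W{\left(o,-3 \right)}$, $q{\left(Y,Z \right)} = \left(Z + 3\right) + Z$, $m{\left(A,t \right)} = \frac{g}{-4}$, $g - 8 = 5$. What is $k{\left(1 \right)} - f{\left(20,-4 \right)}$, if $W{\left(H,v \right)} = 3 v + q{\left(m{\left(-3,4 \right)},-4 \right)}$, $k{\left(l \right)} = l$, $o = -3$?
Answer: $15$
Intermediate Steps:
$g = 13$ ($g = 8 + 5 = 13$)
$m{\left(A,t \right)} = - \frac{13}{4}$ ($m{\left(A,t \right)} = \frac{13}{-4} = 13 \left(- \frac{1}{4}\right) = - \frac{13}{4}$)
$q{\left(Y,Z \right)} = 3 + 2 Z$ ($q{\left(Y,Z \right)} = \left(3 + Z\right) + Z = 3 + 2 Z$)
$W{\left(H,v \right)} = -5 + 3 v$ ($W{\left(H,v \right)} = 3 v + \left(3 + 2 \left(-4\right)\right) = 3 v + \left(3 - 8\right) = 3 v - 5 = -5 + 3 v$)
$f{\left(h,y \right)} = -14$ ($f{\left(h,y \right)} = -5 + 3 \left(-3\right) = -5 - 9 = -14$)
$k{\left(1 \right)} - f{\left(20,-4 \right)} = 1 - -14 = 1 + 14 = 15$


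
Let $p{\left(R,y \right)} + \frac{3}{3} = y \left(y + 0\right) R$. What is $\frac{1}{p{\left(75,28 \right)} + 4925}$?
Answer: $\frac{1}{63724} \approx 1.5693 \cdot 10^{-5}$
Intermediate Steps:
$p{\left(R,y \right)} = -1 + R y^{2}$ ($p{\left(R,y \right)} = -1 + y \left(y + 0\right) R = -1 + y y R = -1 + y R y = -1 + R y^{2}$)
$\frac{1}{p{\left(75,28 \right)} + 4925} = \frac{1}{\left(-1 + 75 \cdot 28^{2}\right) + 4925} = \frac{1}{\left(-1 + 75 \cdot 784\right) + 4925} = \frac{1}{\left(-1 + 58800\right) + 4925} = \frac{1}{58799 + 4925} = \frac{1}{63724}$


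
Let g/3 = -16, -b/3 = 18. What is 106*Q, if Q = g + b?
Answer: -10812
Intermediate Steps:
b = -54 (b = -3*18 = -54)
g = -48 (g = 3*(-16) = -48)
Q = -102 (Q = -48 - 54 = -102)
106*Q = 106*(-102) = -10812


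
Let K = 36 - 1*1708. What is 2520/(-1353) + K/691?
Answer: -1334512/311641 ≈ -4.2822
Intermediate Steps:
K = -1672 (K = 36 - 1708 = -1672)
2520/(-1353) + K/691 = 2520/(-1353) - 1672/691 = 2520*(-1/1353) - 1672*1/691 = -840/451 - 1672/691 = -1334512/311641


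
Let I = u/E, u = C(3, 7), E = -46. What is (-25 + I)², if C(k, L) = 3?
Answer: 1329409/2116 ≈ 628.26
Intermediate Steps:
u = 3
I = -3/46 (I = 3/(-46) = 3*(-1/46) = -3/46 ≈ -0.065217)
(-25 + I)² = (-25 - 3/46)² = (-1153/46)² = 1329409/2116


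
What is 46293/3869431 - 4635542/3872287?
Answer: -17757650134511/14983547358697 ≈ -1.1851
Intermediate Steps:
46293/3869431 - 4635542/3872287 = -17757650134511/14983547358697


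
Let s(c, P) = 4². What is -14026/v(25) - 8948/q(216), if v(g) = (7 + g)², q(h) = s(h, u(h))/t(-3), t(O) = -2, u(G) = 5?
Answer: 565659/512 ≈ 1104.8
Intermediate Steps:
s(c, P) = 16
q(h) = -8 (q(h) = 16/(-2) = 16*(-½) = -8)
-14026/v(25) - 8948/q(216) = -14026/(7 + 25)² - 8948/(-8) = -14026/(32²) - 8948*(-⅛) = -14026/1024 + 2237/2 = -14026*1/1024 + 2237/2 = -7013/512 + 2237/2 = 565659/512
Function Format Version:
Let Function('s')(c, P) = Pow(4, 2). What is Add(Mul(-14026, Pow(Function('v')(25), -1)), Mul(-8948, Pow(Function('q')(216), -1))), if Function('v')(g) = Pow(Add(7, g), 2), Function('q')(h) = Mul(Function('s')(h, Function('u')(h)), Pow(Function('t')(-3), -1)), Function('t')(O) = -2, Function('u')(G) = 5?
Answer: Rational(565659, 512) ≈ 1104.8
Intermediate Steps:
Function('s')(c, P) = 16
Function('q')(h) = -8 (Function('q')(h) = Mul(16, Pow(-2, -1)) = Mul(16, Rational(-1, 2)) = -8)
Add(Mul(-14026, Pow(Function('v')(25), -1)), Mul(-8948, Pow(Function('q')(216), -1))) = Add(Mul(-14026, Pow(Pow(Add(7, 25), 2), -1)), Mul(-8948, Pow(-8, -1))) = Add(Mul(-14026, Pow(Pow(32, 2), -1)), Mul(-8948, Rational(-1, 8))) = Add(Mul(-14026, Pow(1024, -1)), Rational(2237, 2)) = Add(Mul(-14026, Rational(1, 1024)), Rational(2237, 2)) = Add(Rational(-7013, 512), Rational(2237, 2)) = Rational(565659, 512)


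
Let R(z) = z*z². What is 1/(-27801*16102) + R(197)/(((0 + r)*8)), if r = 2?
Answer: 1711232117937415/3581213616 ≈ 4.7784e+5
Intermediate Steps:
R(z) = z³
1/(-27801*16102) + R(197)/(((0 + r)*8)) = 1/(-27801*16102) + 197³/(((0 + 2)*8)) = -1/27801*1/16102 + 7645373/((2*8)) = -1/447651702 + 7645373/16 = 1711232117937415/3581213616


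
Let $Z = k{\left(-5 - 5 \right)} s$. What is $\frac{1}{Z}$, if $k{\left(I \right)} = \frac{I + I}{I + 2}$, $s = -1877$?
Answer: $- \frac{2}{9385} \approx -0.00021311$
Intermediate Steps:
$k{\left(I \right)} = \frac{2 I}{2 + I}$
$Z = - \frac{9385}{2}$ ($Z = \frac{2 \left(-5 - 5\right)}{2 - 10} \left(-1877\right) = 2 \left(-10\right) \frac{1}{2 - 10} \left(-1877\right) = 2 \left(-10\right) \frac{1}{-8} \left(-1877\right) = 2 \left(-10\right) \left(- \frac{1}{8}\right) \left(-1877\right) = \frac{5}{2} \left(-1877\right) = - \frac{9385}{2} \approx -4692.5$)
$\frac{1}{Z} = \frac{1}{- \frac{9385}{2}} = - \frac{2}{9385}$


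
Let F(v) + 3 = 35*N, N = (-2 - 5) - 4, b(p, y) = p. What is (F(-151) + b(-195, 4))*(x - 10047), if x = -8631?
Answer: 10889274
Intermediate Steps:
N = -11 (N = -7 - 4 = -11)
F(v) = -388 (F(v) = -3 + 35*(-11) = -3 - 385 = -388)
(F(-151) + b(-195, 4))*(x - 10047) = (-388 - 195)*(-8631 - 10047) = -583*(-18678) = 10889274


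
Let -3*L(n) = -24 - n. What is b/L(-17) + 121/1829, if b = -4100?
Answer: -22495853/12803 ≈ -1757.1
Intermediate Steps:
L(n) = 8 + n/3 (L(n) = -(-24 - n)/3 = 8 + n/3)
b/L(-17) + 121/1829 = -4100/(8 + (1/3)*(-17)) + 121/1829 = -4100/(8 - 17/3) + 121*(1/1829) = -4100/7/3 + 121/1829 = -4100*3/7 + 121/1829 = -12300/7 + 121/1829 = -22495853/12803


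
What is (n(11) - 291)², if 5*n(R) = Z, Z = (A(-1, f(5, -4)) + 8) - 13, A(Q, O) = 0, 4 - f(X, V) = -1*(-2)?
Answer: 85264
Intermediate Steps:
f(X, V) = 2 (f(X, V) = 4 - (-1)*(-2) = 4 - 1*2 = 4 - 2 = 2)
Z = -5 (Z = (0 + 8) - 13 = 8 - 13 = -5)
n(R) = -1 (n(R) = (⅕)*(-5) = -1)
(n(11) - 291)² = (-1 - 291)² = (-292)² = 85264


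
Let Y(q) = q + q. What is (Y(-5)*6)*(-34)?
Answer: 2040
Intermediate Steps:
Y(q) = 2*q
(Y(-5)*6)*(-34) = ((2*(-5))*6)*(-34) = -10*6*(-34) = -60*(-34) = 2040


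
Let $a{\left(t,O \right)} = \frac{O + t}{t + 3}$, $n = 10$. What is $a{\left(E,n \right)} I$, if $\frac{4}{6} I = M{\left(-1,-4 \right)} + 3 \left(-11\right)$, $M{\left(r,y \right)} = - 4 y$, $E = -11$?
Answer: $- \frac{51}{16} \approx -3.1875$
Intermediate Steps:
$a{\left(t,O \right)} = \frac{O + t}{3 + t}$
$I = - \frac{51}{2}$ ($I = \frac{3 \left(\left(-4\right) \left(-4\right) + 3 \left(-11\right)\right)}{2} = \frac{3 \left(16 - 33\right)}{2} = \frac{3}{2} \left(-17\right) = - \frac{51}{2} \approx -25.5$)
$a{\left(E,n \right)} I = \frac{10 - 11}{3 - 11} \left(- \frac{51}{2}\right) = \frac{1}{-8} \left(-1\right) \left(- \frac{51}{2}\right) = \left(- \frac{1}{8}\right) \left(-1\right) \left(- \frac{51}{2}\right) = \frac{1}{8} \left(- \frac{51}{2}\right) = - \frac{51}{16}$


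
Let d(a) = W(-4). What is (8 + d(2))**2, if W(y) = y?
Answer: 16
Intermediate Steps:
d(a) = -4
(8 + d(2))**2 = (8 - 4)**2 = 4**2 = 16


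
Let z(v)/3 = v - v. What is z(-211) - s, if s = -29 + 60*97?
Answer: -5791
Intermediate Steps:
s = 5791 (s = -29 + 5820 = 5791)
z(v) = 0 (z(v) = 3*(v - v) = 3*0 = 0)
z(-211) - s = 0 - 1*5791 = 0 - 5791 = -5791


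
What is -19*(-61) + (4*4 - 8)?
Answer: 1167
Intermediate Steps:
-19*(-61) + (4*4 - 8) = 1159 + (16 - 8) = 1159 + 8 = 1167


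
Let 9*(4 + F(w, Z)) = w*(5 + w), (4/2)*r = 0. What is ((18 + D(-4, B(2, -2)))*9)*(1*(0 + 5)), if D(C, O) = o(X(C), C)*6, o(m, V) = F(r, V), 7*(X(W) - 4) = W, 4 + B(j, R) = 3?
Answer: -270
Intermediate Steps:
r = 0 (r = (½)*0 = 0)
F(w, Z) = -4 + w*(5 + w)/9 (F(w, Z) = -4 + (w*(5 + w))/9 = -4 + w*(5 + w)/9)
B(j, R) = -1 (B(j, R) = -4 + 3 = -1)
X(W) = 4 + W/7
o(m, V) = -4 (o(m, V) = -4 + (⅑)*0² + (5/9)*0 = -4 + (⅑)*0 + 0 = -4 + 0 + 0 = -4)
D(C, O) = -24 (D(C, O) = -4*6 = -24)
((18 + D(-4, B(2, -2)))*9)*(1*(0 + 5)) = ((18 - 24)*9)*(1*(0 + 5)) = (-6*9)*(1*5) = -54*5 = -270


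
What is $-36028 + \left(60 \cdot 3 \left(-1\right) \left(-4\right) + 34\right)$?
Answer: $-35274$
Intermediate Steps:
$-36028 + \left(60 \cdot 3 \left(-1\right) \left(-4\right) + 34\right) = -36028 + \left(60 \left(\left(-3\right) \left(-4\right)\right) + 34\right) = -36028 + \left(60 \cdot 12 + 34\right) = -36028 + \left(720 + 34\right) = -36028 + 754 = -35274$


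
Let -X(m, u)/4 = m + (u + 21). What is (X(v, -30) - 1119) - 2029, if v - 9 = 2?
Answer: -3156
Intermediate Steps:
v = 11 (v = 9 + 2 = 11)
X(m, u) = -84 - 4*m - 4*u (X(m, u) = -4*(m + (u + 21)) = -4*(m + (21 + u)) = -4*(21 + m + u) = -84 - 4*m - 4*u)
(X(v, -30) - 1119) - 2029 = ((-84 - 4*11 - 4*(-30)) - 1119) - 2029 = ((-84 - 44 + 120) - 1119) - 2029 = (-8 - 1119) - 2029 = -1127 - 2029 = -3156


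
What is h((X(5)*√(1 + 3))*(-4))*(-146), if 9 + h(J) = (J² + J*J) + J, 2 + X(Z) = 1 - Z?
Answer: -678462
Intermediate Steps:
X(Z) = -1 - Z (X(Z) = -2 + (1 - Z) = -1 - Z)
h(J) = -9 + J + 2*J² (h(J) = -9 + ((J² + J*J) + J) = -9 + ((J² + J²) + J) = -9 + (2*J² + J) = -9 + (J + 2*J²) = -9 + J + 2*J²)
h((X(5)*√(1 + 3))*(-4))*(-146) = (-9 + ((-1 - 1*5)*√(1 + 3))*(-4) + 2*(((-1 - 1*5)*√(1 + 3))*(-4))²)*(-146) = (-9 + ((-1 - 5)*√4)*(-4) + 2*(((-1 - 5)*√4)*(-4))²)*(-146) = (-9 - 6*2*(-4) + 2*(-6*2*(-4))²)*(-146) = (-9 - 12*(-4) + 2*(-12*(-4))²)*(-146) = (-9 + 48 + 2*48²)*(-146) = (-9 + 48 + 2*2304)*(-146) = (-9 + 48 + 4608)*(-146) = 4647*(-146) = -678462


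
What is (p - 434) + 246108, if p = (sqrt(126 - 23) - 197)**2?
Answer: 284586 - 394*sqrt(103) ≈ 2.8059e+5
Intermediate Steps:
p = (-197 + sqrt(103))**2 (p = (sqrt(103) - 197)**2 = (-197 + sqrt(103))**2 ≈ 34913.)
(p - 434) + 246108 = ((197 - sqrt(103))**2 - 434) + 246108 = (-434 + (197 - sqrt(103))**2) + 246108 = 245674 + (197 - sqrt(103))**2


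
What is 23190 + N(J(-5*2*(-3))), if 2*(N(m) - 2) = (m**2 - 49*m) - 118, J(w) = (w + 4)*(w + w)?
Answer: 2053953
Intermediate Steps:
J(w) = 2*w*(4 + w) (J(w) = (4 + w)*(2*w) = 2*w*(4 + w))
N(m) = -57 + m**2/2 - 49*m/2 (N(m) = 2 + ((m**2 - 49*m) - 118)/2 = 2 + (-118 + m**2 - 49*m)/2 = 2 + (-59 + m**2/2 - 49*m/2) = -57 + m**2/2 - 49*m/2)
23190 + N(J(-5*2*(-3))) = 23190 + (-57 + (2*(-5*2*(-3))*(4 - 5*2*(-3)))**2/2 - 49*-5*2*(-3)*(4 - 5*2*(-3))) = 23190 + (-57 + (2*(-10*(-3))*(4 - 10*(-3)))**2/2 - 49*(-10*(-3))*(4 - 10*(-3))) = 23190 + (-57 + (2*30*(4 + 30))**2/2 - 49*30*(4 + 30)) = 23190 + (-57 + (2*30*34)**2/2 - 49*30*34) = 23190 + (-57 + (1/2)*2040**2 - 49/2*2040) = 23190 + (-57 + (1/2)*4161600 - 49980) = 23190 + (-57 + 2080800 - 49980) = 23190 + 2030763 = 2053953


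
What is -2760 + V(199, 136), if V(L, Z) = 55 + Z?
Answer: -2569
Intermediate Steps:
-2760 + V(199, 136) = -2760 + (55 + 136) = -2760 + 191 = -2569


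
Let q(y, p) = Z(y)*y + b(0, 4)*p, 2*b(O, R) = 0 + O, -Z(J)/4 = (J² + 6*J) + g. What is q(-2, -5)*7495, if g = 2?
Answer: -359760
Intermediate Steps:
Z(J) = -8 - 24*J - 4*J² (Z(J) = -4*((J² + 6*J) + 2) = -4*(2 + J² + 6*J) = -8 - 24*J - 4*J²)
b(O, R) = O/2 (b(O, R) = (0 + O)/2 = O/2)
q(y, p) = y*(-8 - 24*y - 4*y²) (q(y, p) = (-8 - 24*y - 4*y²)*y + ((½)*0)*p = y*(-8 - 24*y - 4*y²) + 0*p = y*(-8 - 24*y - 4*y²) + 0 = y*(-8 - 24*y - 4*y²))
q(-2, -5)*7495 = -4*(-2)*(2 + (-2)² + 6*(-2))*7495 = -4*(-2)*(2 + 4 - 12)*7495 = -4*(-2)*(-6)*7495 = -48*7495 = -359760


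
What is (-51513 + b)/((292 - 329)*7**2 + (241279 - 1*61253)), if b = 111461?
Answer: 8564/25459 ≈ 0.33638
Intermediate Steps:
(-51513 + b)/((292 - 329)*7**2 + (241279 - 1*61253)) = (-51513 + 111461)/((292 - 329)*7**2 + (241279 - 1*61253)) = 59948/(-37*49 + (241279 - 61253)) = 59948/(-1813 + 180026) = 59948/178213 = 59948*(1/178213) = 8564/25459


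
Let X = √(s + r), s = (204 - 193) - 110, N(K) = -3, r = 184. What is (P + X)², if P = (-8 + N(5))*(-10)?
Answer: (110 + √85)² ≈ 14213.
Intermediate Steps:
s = -99 (s = 11 - 110 = -99)
X = √85 (X = √(-99 + 184) = √85 ≈ 9.2195)
P = 110 (P = (-8 - 3)*(-10) = -11*(-10) = 110)
(P + X)² = (110 + √85)²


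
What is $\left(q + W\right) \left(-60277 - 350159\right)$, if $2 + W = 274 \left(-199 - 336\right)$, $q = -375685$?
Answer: $214361282772$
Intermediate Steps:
$W = -146592$ ($W = -2 + 274 \left(-199 - 336\right) = -2 + 274 \left(-535\right) = -2 - 146590 = -146592$)
$\left(q + W\right) \left(-60277 - 350159\right) = \left(-375685 - 146592\right) \left(-60277 - 350159\right) = \left(-522277\right) \left(-410436\right) = 214361282772$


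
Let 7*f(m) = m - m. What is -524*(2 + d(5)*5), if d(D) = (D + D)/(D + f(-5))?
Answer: -6288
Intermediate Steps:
f(m) = 0 (f(m) = (m - m)/7 = (⅐)*0 = 0)
d(D) = 2 (d(D) = (D + D)/(D + 0) = (2*D)/D = 2)
-524*(2 + d(5)*5) = -524*(2 + 2*5) = -524*(2 + 10) = -524*12 = -6288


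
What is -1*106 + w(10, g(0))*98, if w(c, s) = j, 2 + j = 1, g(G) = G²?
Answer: -204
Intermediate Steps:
j = -1 (j = -2 + 1 = -1)
w(c, s) = -1
-1*106 + w(10, g(0))*98 = -1*106 - 1*98 = -106 - 98 = -204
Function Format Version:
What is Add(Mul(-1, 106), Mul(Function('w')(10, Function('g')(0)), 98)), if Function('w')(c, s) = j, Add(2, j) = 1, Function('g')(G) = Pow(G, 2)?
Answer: -204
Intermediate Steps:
j = -1 (j = Add(-2, 1) = -1)
Function('w')(c, s) = -1
Add(Mul(-1, 106), Mul(Function('w')(10, Function('g')(0)), 98)) = Add(Mul(-1, 106), Mul(-1, 98)) = Add(-106, -98) = -204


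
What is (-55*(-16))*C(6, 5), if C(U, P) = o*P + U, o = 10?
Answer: 49280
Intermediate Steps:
C(U, P) = U + 10*P (C(U, P) = 10*P + U = U + 10*P)
(-55*(-16))*C(6, 5) = (-55*(-16))*(6 + 10*5) = 880*(6 + 50) = 880*56 = 49280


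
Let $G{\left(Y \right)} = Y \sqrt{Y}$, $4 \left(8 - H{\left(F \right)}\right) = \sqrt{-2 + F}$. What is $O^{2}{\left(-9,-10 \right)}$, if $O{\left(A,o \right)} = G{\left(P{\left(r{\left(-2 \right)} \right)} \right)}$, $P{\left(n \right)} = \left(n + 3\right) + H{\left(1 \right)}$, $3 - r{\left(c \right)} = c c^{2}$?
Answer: $\frac{\left(88 - i\right)^{3}}{64} \approx 10644.0 - 362.98 i$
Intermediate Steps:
$H{\left(F \right)} = 8 - \frac{\sqrt{-2 + F}}{4}$
$r{\left(c \right)} = 3 - c^{3}$ ($r{\left(c \right)} = 3 - c c^{2} = 3 - c^{3}$)
$P{\left(n \right)} = 11 + n - \frac{i}{4}$ ($P{\left(n \right)} = \left(n + 3\right) + \left(8 - \frac{\sqrt{-2 + 1}}{4}\right) = \left(3 + n\right) + \left(8 - \frac{\sqrt{-1}}{4}\right) = \left(3 + n\right) + \left(8 - \frac{i}{4}\right) = 11 + n - \frac{i}{4}$)
$G{\left(Y \right)} = Y^{\frac{3}{2}}$
$O{\left(A,o \right)} = \left(22 - \frac{i}{4}\right)^{\frac{3}{2}}$ ($O{\left(A,o \right)} = \left(11 + \left(3 - \left(-2\right)^{3}\right) - \frac{i}{4}\right)^{\frac{3}{2}} = \left(11 + \left(3 - -8\right) - \frac{i}{4}\right)^{\frac{3}{2}} = \left(11 + \left(3 + 8\right) - \frac{i}{4}\right)^{\frac{3}{2}} = \left(11 + 11 - \frac{i}{4}\right)^{\frac{3}{2}} = \left(22 - \frac{i}{4}\right)^{\frac{3}{2}}$)
$O^{2}{\left(-9,-10 \right)} = \left(\frac{\left(88 - i\right)^{\frac{3}{2}}}{8}\right)^{2} = \frac{\left(88 - i\right)^{3}}{64}$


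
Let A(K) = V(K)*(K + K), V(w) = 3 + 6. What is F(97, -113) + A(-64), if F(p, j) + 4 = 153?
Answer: -1003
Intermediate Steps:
F(p, j) = 149 (F(p, j) = -4 + 153 = 149)
V(w) = 9
A(K) = 18*K (A(K) = 9*(K + K) = 9*(2*K) = 18*K)
F(97, -113) + A(-64) = 149 + 18*(-64) = 149 - 1152 = -1003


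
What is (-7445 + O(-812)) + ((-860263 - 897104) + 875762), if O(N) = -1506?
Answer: -890556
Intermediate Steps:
(-7445 + O(-812)) + ((-860263 - 897104) + 875762) = (-7445 - 1506) + ((-860263 - 897104) + 875762) = -8951 + (-1757367 + 875762) = -8951 - 881605 = -890556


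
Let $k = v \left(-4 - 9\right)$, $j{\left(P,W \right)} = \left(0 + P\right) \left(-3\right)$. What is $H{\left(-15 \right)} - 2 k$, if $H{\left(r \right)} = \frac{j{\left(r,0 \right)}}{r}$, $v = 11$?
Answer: $283$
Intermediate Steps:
$j{\left(P,W \right)} = - 3 P$ ($j{\left(P,W \right)} = P \left(-3\right) = - 3 P$)
$k = -143$ ($k = 11 \left(-4 - 9\right) = 11 \left(-13\right) = -143$)
$H{\left(r \right)} = -3$ ($H{\left(r \right)} = \frac{\left(-3\right) r}{r} = -3$)
$H{\left(-15 \right)} - 2 k = -3 - -286 = -3 + 286 = 283$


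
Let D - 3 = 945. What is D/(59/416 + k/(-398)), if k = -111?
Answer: 78479232/34829 ≈ 2253.3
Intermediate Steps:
D = 948 (D = 3 + 945 = 948)
D/(59/416 + k/(-398)) = 948/(59/416 - 111/(-398)) = 948/(59*(1/416) - 111*(-1/398)) = 948/(59/416 + 111/398) = 948/(34829/82784) = 948*(82784/34829) = 78479232/34829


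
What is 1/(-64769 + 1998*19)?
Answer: -1/26807 ≈ -3.7304e-5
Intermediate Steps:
1/(-64769 + 1998*19) = 1/(-64769 + 37962) = 1/(-26807) = -1/26807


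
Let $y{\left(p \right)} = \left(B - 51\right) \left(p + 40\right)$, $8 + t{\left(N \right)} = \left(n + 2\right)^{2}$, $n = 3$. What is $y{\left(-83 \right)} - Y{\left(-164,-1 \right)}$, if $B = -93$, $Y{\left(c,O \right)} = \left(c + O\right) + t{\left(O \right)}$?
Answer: $6340$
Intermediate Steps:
$t{\left(N \right)} = 17$ ($t{\left(N \right)} = -8 + \left(3 + 2\right)^{2} = -8 + 5^{2} = -8 + 25 = 17$)
$Y{\left(c,O \right)} = 17 + O + c$ ($Y{\left(c,O \right)} = \left(c + O\right) + 17 = \left(O + c\right) + 17 = 17 + O + c$)
$y{\left(p \right)} = -5760 - 144 p$ ($y{\left(p \right)} = \left(-93 - 51\right) \left(p + 40\right) = - 144 \left(40 + p\right) = -5760 - 144 p$)
$y{\left(-83 \right)} - Y{\left(-164,-1 \right)} = \left(-5760 - -11952\right) - \left(17 - 1 - 164\right) = \left(-5760 + 11952\right) - -148 = 6192 + 148 = 6340$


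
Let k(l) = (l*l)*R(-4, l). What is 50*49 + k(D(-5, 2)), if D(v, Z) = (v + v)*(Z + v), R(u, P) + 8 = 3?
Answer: -2050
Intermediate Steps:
R(u, P) = -5 (R(u, P) = -8 + 3 = -5)
D(v, Z) = 2*v*(Z + v) (D(v, Z) = (2*v)*(Z + v) = 2*v*(Z + v))
k(l) = -5*l**2 (k(l) = (l*l)*(-5) = l**2*(-5) = -5*l**2)
50*49 + k(D(-5, 2)) = 50*49 - 5*100*(2 - 5)**2 = 2450 - 5*(2*(-5)*(-3))**2 = 2450 - 5*30**2 = 2450 - 5*900 = 2450 - 4500 = -2050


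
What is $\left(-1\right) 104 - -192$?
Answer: $88$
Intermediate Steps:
$\left(-1\right) 104 - -192 = -104 + 192 = 88$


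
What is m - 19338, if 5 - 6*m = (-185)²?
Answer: -75124/3 ≈ -25041.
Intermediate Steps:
m = -17110/3 (m = ⅚ - ⅙*(-185)² = ⅚ - ⅙*34225 = ⅚ - 34225/6 = -17110/3 ≈ -5703.3)
m - 19338 = -17110/3 - 19338 = -75124/3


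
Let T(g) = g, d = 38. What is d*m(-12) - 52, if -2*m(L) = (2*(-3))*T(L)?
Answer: -1420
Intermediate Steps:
m(L) = 3*L (m(L) = -2*(-3)*L/2 = -(-3)*L = 3*L)
d*m(-12) - 52 = 38*(3*(-12)) - 52 = 38*(-36) - 52 = -1368 - 52 = -1420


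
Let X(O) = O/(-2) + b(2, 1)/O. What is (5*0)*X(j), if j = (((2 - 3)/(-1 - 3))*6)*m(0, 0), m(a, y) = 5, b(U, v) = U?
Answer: 0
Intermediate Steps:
j = 15/2 (j = (((2 - 3)/(-1 - 3))*6)*5 = (-1/(-4)*6)*5 = (-1*(-¼)*6)*5 = ((¼)*6)*5 = (3/2)*5 = 15/2 ≈ 7.5000)
X(O) = 2/O - O/2 (X(O) = O/(-2) + 2/O = O*(-½) + 2/O = -O/2 + 2/O = 2/O - O/2)
(5*0)*X(j) = (5*0)*(2/(15/2) - ½*15/2) = 0*(2*(2/15) - 15/4) = 0*(4/15 - 15/4) = 0*(-209/60) = 0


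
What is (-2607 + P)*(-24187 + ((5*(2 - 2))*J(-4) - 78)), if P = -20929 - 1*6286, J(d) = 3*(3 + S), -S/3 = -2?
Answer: 723630830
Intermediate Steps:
S = 6 (S = -3*(-2) = 6)
J(d) = 27 (J(d) = 3*(3 + 6) = 3*9 = 27)
P = -27215 (P = -20929 - 6286 = -27215)
(-2607 + P)*(-24187 + ((5*(2 - 2))*J(-4) - 78)) = (-2607 - 27215)*(-24187 + ((5*(2 - 2))*27 - 78)) = -29822*(-24187 + ((5*0)*27 - 78)) = -29822*(-24187 + (0*27 - 78)) = -29822*(-24187 + (0 - 78)) = -29822*(-24187 - 78) = -29822*(-24265) = 723630830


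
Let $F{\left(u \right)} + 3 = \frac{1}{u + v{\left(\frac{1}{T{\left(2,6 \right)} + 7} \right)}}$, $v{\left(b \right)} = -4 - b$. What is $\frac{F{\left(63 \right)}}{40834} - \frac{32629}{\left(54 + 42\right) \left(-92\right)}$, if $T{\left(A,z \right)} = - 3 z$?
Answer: $\frac{216506263913}{58604956800} \approx 3.6943$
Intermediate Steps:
$F{\left(u \right)} = -3 + \frac{1}{- \frac{43}{11} + u}$ ($F{\left(u \right)} = -3 + \frac{1}{u - \left(4 + \frac{1}{\left(-3\right) 6 + 7}\right)} = -3 + \frac{1}{u - \left(4 + \frac{1}{-18 + 7}\right)} = -3 + \frac{1}{u - \frac{43}{11}} = -3 + \frac{1}{- \frac{43}{11} + u}$)
$\frac{F{\left(63 \right)}}{40834} - \frac{32629}{\left(54 + 42\right) \left(-92\right)} = \frac{\frac{1}{-43 + 11 \cdot 63} \left(140 - 2079\right)}{40834} - \frac{32629}{\left(54 + 42\right) \left(-92\right)} = \frac{140 - 2079}{-43 + 693} \cdot \frac{1}{40834} - \frac{32629}{96 \left(-92\right)} = \frac{1}{650} \left(-1939\right) \frac{1}{40834} - \frac{32629}{-8832} = \frac{1}{650} \left(-1939\right) \frac{1}{40834} - - \frac{32629}{8832} = \left(- \frac{1939}{650}\right) \frac{1}{40834} + \frac{32629}{8832} = - \frac{1939}{26542100} + \frac{32629}{8832} = \frac{216506263913}{58604956800}$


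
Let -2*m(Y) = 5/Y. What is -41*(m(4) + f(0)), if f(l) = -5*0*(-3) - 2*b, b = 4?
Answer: 2829/8 ≈ 353.63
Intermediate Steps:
m(Y) = -5/(2*Y)
f(l) = -8 (f(l) = -5*0*(-3) - 2*4 = 0*(-3) - 8 = 0 - 8 = -8)
-41*(m(4) + f(0)) = -41*(-5/2/4 - 8) = -41*(-5/2*1/4 - 8) = -41*(-5/8 - 8) = -41*(-69/8) = 2829/8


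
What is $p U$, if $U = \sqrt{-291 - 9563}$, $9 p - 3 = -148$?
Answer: $- \frac{145 i \sqrt{9854}}{9} \approx - 1599.3 i$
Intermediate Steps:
$p = - \frac{145}{9}$ ($p = \frac{1}{3} + \frac{1}{9} \left(-148\right) = \frac{1}{3} - \frac{148}{9} = - \frac{145}{9} \approx -16.111$)
$U = i \sqrt{9854}$ ($U = \sqrt{-291 - 9563} = \sqrt{-9854} = i \sqrt{9854} \approx 99.267 i$)
$p U = - \frac{145 i \sqrt{9854}}{9}$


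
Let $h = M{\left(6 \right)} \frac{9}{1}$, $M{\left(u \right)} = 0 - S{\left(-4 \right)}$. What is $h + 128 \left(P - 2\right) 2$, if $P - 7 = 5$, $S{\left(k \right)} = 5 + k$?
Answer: $2551$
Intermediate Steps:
$P = 12$ ($P = 7 + 5 = 12$)
$M{\left(u \right)} = -1$ ($M{\left(u \right)} = 0 - \left(5 - 4\right) = 0 - 1 = -1$)
$h = -9$ ($h = - \frac{9}{1} = - 9 \cdot 1 = \left(-1\right) 9 = -9$)
$h + 128 \left(P - 2\right) 2 = -9 + 128 \left(12 - 2\right) 2 = -9 + 128 \cdot 10 \cdot 2 = -9 + 128 \cdot 20 = -9 + 2560 = 2551$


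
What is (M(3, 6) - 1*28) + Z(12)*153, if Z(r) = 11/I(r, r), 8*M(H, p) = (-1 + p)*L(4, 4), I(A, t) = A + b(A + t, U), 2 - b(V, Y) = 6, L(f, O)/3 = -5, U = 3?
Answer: 173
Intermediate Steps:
L(f, O) = -15 (L(f, O) = 3*(-5) = -15)
b(V, Y) = -4 (b(V, Y) = 2 - 1*6 = 2 - 6 = -4)
I(A, t) = -4 + A (I(A, t) = A - 4 = -4 + A)
M(H, p) = 15/8 - 15*p/8 (M(H, p) = ((-1 + p)*(-15))/8 = (15 - 15*p)/8 = 15/8 - 15*p/8)
Z(r) = 11/(-4 + r)
(M(3, 6) - 1*28) + Z(12)*153 = ((15/8 - 15/8*6) - 1*28) + (11/(-4 + 12))*153 = ((15/8 - 45/4) - 28) + (11/8)*153 = (-75/8 - 28) + (11*(⅛))*153 = -299/8 + (11/8)*153 = -299/8 + 1683/8 = 173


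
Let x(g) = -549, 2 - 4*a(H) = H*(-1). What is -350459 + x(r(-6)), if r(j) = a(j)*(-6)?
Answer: -351008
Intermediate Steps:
a(H) = 1/2 + H/4 (a(H) = 1/2 - H*(-1)/4 = 1/2 - (-1)*H/4 = 1/2 + H/4)
r(j) = -3 - 3*j/2 (r(j) = (1/2 + j/4)*(-6) = -3 - 3*j/2)
-350459 + x(r(-6)) = -350459 - 549 = -351008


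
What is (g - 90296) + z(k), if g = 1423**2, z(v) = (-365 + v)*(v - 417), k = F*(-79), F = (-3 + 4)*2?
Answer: 2235358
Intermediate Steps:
F = 2 (F = 1*2 = 2)
k = -158 (k = 2*(-79) = -158)
z(v) = (-417 + v)*(-365 + v) (z(v) = (-365 + v)*(-417 + v) = (-417 + v)*(-365 + v))
g = 2024929
(g - 90296) + z(k) = (2024929 - 90296) + (152205 + (-158)**2 - 782*(-158)) = 1934633 + (152205 + 24964 + 123556) = 1934633 + 300725 = 2235358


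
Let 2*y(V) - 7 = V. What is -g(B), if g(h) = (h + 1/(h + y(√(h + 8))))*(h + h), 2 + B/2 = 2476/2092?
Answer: -133150433024/62991266939 - 3416*√193510/690873 ≈ -4.2888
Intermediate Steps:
y(V) = 7/2 + V/2
B = -854/523 (B = -4 + 2*(2476/2092) = -4 + 2*(2476*(1/2092)) = -4 + 2*(619/523) = -4 + 1238/523 = -854/523 ≈ -1.6329)
g(h) = 2*h*(h + 1/(7/2 + h + √(8 + h)/2)) (g(h) = (h + 1/(h + (7/2 + √(h + 8)/2)))*(h + h) = (h + 1/(h + (7/2 + √(8 + h)/2)))*(2*h) = (h + 1/(7/2 + h + √(8 + h)/2))*(2*h) = 2*h*(h + 1/(7/2 + h + √(8 + h)/2)))
-g(B) = -2*(-854)*(2 + 2*(-854/523)² - 854*(7 + √(8 - 854/523))/523)/(523*(7 + √(8 - 854/523) + 2*(-854/523))) = -2*(-854)*(2 + 2*(729316/273529) - 854*(7 + √(3330/523))/523)/(523*(7 + √(3330/523) - 1708/523)) = -2*(-854)*(2 + 1458632/273529 - 854*(7 + 3*√193510/523)/523)/(523*(7 + 3*√193510/523 - 1708/523)) = -2*(-854)*(2 + 1458632/273529 + (-5978/523 - 2562*√193510/273529))/(523*(1953/523 + 3*√193510/523)) = -2*(-854)*(-1120804/273529 - 2562*√193510/273529)/(523*(1953/523 + 3*√193510/523)) = -(-1708)*(-1120804/273529 - 2562*√193510/273529)/(523*(1953/523 + 3*√193510/523)) = 1708*(-1120804/273529 - 2562*√193510/273529)/(523*(1953/523 + 3*√193510/523))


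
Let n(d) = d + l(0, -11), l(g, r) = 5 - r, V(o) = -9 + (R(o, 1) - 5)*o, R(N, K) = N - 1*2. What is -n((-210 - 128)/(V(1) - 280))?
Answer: -5058/295 ≈ -17.146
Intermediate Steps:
R(N, K) = -2 + N (R(N, K) = N - 2 = -2 + N)
V(o) = -9 + o*(-7 + o) (V(o) = -9 + ((-2 + o) - 5)*o = -9 + (-7 + o)*o = -9 + o*(-7 + o))
n(d) = 16 + d (n(d) = d + (5 - 1*(-11)) = d + (5 + 11) = d + 16 = 16 + d)
-n((-210 - 128)/(V(1) - 280)) = -(16 + (-210 - 128)/((-9 + 1² - 7*1) - 280)) = -(16 - 338/((-9 + 1 - 7) - 280)) = -(16 - 338/(-15 - 280)) = -(16 - 338/(-295)) = -(16 - 338*(-1/295)) = -(16 + 338/295) = -1*5058/295 = -5058/295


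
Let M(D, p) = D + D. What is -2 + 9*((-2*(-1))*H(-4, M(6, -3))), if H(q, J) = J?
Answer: 214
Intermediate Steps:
M(D, p) = 2*D
-2 + 9*((-2*(-1))*H(-4, M(6, -3))) = -2 + 9*((-2*(-1))*(2*6)) = -2 + 9*(2*12) = -2 + 9*24 = -2 + 216 = 214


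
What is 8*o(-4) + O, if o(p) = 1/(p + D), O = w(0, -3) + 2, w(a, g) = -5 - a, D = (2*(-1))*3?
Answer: -19/5 ≈ -3.8000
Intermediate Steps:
D = -6 (D = -2*3 = -6)
O = -3 (O = (-5 - 1*0) + 2 = (-5 + 0) + 2 = -5 + 2 = -3)
o(p) = 1/(-6 + p) (o(p) = 1/(p - 6) = 1/(-6 + p))
8*o(-4) + O = 8/(-6 - 4) - 3 = 8/(-10) - 3 = 8*(-1/10) - 3 = -4/5 - 3 = -19/5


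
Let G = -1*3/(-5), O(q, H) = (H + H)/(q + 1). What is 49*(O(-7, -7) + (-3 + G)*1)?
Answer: -49/15 ≈ -3.2667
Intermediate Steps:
O(q, H) = 2*H/(1 + q) (O(q, H) = (2*H)/(1 + q) = 2*H/(1 + q))
G = ⅗ (G = -3*(-⅕) = ⅗ ≈ 0.60000)
49*(O(-7, -7) + (-3 + G)*1) = 49*(2*(-7)/(1 - 7) + (-3 + ⅗)*1) = 49*(2*(-7)/(-6) - 12/5*1) = 49*(2*(-7)*(-⅙) - 12/5) = 49*(7/3 - 12/5) = 49*(-1/15) = -49/15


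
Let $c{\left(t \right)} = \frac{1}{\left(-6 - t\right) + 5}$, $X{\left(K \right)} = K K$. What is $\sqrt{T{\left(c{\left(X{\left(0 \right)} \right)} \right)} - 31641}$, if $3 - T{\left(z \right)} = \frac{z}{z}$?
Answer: $i \sqrt{31639} \approx 177.87 i$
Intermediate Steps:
$X{\left(K \right)} = K^{2}$
$c{\left(t \right)} = \frac{1}{-1 - t}$
$T{\left(z \right)} = 2$ ($T{\left(z \right)} = 3 - \frac{z}{z} = 3 - 1 = 2$)
$\sqrt{T{\left(c{\left(X{\left(0 \right)} \right)} \right)} - 31641} = \sqrt{2 - 31641} = \sqrt{-31639} = i \sqrt{31639}$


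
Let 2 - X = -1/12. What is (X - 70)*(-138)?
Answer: 18745/2 ≈ 9372.5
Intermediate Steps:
X = 25/12 (X = 2 - (-1)/12 = 2 - 1*(-1/12) = 2 + 1/12 = 25/12 ≈ 2.0833)
(X - 70)*(-138) = (25/12 - 70)*(-138) = -815/12*(-138) = 18745/2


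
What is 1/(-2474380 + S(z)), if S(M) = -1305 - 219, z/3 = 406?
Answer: -1/2475904 ≈ -4.0389e-7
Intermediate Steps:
z = 1218 (z = 3*406 = 1218)
S(M) = -1524
1/(-2474380 + S(z)) = 1/(-2474380 - 1524) = 1/(-2475904) = -1/2475904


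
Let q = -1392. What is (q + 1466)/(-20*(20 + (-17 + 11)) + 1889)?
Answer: 74/1609 ≈ 0.045991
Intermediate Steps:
(q + 1466)/(-20*(20 + (-17 + 11)) + 1889) = (-1392 + 1466)/(-20*(20 + (-17 + 11)) + 1889) = 74/(-20*(20 - 6) + 1889) = 74/(-20*14 + 1889) = 74/(-280 + 1889) = 74/1609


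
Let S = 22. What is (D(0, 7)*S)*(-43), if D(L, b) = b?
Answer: -6622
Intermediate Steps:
(D(0, 7)*S)*(-43) = (7*22)*(-43) = 154*(-43) = -6622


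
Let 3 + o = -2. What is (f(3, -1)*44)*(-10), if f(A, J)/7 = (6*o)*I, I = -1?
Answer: -92400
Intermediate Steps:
o = -5 (o = -3 - 2 = -5)
f(A, J) = 210 (f(A, J) = 7*((6*(-5))*(-1)) = 7*(-30*(-1)) = 7*30 = 210)
(f(3, -1)*44)*(-10) = (210*44)*(-10) = 9240*(-10) = -92400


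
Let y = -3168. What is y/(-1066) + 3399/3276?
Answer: 179509/44772 ≈ 4.0094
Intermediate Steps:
y/(-1066) + 3399/3276 = -3168/(-1066) + 3399/3276 = -3168*(-1/1066) + 3399*(1/3276) = 1584/533 + 1133/1092 = 179509/44772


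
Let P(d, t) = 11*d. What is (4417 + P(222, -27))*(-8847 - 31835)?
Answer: -279037838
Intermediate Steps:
(4417 + P(222, -27))*(-8847 - 31835) = (4417 + 11*222)*(-8847 - 31835) = (4417 + 2442)*(-40682) = 6859*(-40682) = -279037838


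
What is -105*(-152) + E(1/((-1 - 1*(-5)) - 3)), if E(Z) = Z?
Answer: 15961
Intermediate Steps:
-105*(-152) + E(1/((-1 - 1*(-5)) - 3)) = -105*(-152) + 1/((-1 - 1*(-5)) - 3) = 15960 + 1/((-1 + 5) - 3) = 15960 + 1/(4 - 3) = 15960 + 1/1 = 15960 + 1 = 15961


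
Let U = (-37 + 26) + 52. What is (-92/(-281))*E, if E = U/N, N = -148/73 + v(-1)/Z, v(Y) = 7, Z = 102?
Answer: -28086312/4098385 ≈ -6.8530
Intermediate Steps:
N = -14585/7446 (N = -148/73 + 7/102 = -14585/7446 ≈ -1.9588)
U = 41 (U = -11 + 52 = 41)
E = -305286/14585 (E = 41/(-14585/7446) = 41*(-7446/14585) = -305286/14585 ≈ -20.932)
(-92/(-281))*E = -92/(-281)*(-305286/14585) = -92*(-1/281)*(-305286/14585) = (92/281)*(-305286/14585) = -28086312/4098385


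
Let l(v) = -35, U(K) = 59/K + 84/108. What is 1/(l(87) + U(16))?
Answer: -144/4397 ≈ -0.032750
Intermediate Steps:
U(K) = 7/9 + 59/K (U(K) = 59/K + 84*(1/108) = 59/K + 7/9 = 7/9 + 59/K)
1/(l(87) + U(16)) = 1/(-35 + (7/9 + 59/16)) = 1/(-35 + 643/144) = 1/(-4397/144) = -144/4397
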